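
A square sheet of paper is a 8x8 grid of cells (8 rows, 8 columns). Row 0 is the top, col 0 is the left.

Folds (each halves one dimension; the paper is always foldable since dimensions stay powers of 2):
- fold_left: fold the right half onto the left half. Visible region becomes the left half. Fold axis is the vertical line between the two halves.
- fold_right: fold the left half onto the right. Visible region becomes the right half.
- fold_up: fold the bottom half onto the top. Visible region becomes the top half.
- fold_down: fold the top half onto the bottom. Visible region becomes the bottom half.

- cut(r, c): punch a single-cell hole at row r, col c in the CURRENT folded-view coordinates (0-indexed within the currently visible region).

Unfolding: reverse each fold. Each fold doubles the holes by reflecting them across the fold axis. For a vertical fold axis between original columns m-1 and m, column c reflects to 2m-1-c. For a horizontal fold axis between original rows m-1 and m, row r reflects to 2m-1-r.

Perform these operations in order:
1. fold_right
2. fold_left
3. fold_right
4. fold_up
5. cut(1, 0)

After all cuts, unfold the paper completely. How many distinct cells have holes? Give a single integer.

Op 1 fold_right: fold axis v@4; visible region now rows[0,8) x cols[4,8) = 8x4
Op 2 fold_left: fold axis v@6; visible region now rows[0,8) x cols[4,6) = 8x2
Op 3 fold_right: fold axis v@5; visible region now rows[0,8) x cols[5,6) = 8x1
Op 4 fold_up: fold axis h@4; visible region now rows[0,4) x cols[5,6) = 4x1
Op 5 cut(1, 0): punch at orig (1,5); cuts so far [(1, 5)]; region rows[0,4) x cols[5,6) = 4x1
Unfold 1 (reflect across h@4): 2 holes -> [(1, 5), (6, 5)]
Unfold 2 (reflect across v@5): 4 holes -> [(1, 4), (1, 5), (6, 4), (6, 5)]
Unfold 3 (reflect across v@6): 8 holes -> [(1, 4), (1, 5), (1, 6), (1, 7), (6, 4), (6, 5), (6, 6), (6, 7)]
Unfold 4 (reflect across v@4): 16 holes -> [(1, 0), (1, 1), (1, 2), (1, 3), (1, 4), (1, 5), (1, 6), (1, 7), (6, 0), (6, 1), (6, 2), (6, 3), (6, 4), (6, 5), (6, 6), (6, 7)]

Answer: 16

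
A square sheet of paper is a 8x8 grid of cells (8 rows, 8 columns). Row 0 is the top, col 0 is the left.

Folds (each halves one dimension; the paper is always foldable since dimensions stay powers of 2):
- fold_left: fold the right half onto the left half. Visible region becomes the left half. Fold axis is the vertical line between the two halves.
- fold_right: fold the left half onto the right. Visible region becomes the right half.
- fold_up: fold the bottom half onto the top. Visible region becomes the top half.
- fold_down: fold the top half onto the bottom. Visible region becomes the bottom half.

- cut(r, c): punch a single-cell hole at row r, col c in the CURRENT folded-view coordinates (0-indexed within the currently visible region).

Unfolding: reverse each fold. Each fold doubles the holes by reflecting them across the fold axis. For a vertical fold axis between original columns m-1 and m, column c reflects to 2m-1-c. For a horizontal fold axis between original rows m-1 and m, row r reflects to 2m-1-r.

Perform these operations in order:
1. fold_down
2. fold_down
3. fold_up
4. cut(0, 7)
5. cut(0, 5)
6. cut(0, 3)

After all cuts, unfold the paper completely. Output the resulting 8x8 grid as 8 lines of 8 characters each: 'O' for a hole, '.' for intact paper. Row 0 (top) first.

Op 1 fold_down: fold axis h@4; visible region now rows[4,8) x cols[0,8) = 4x8
Op 2 fold_down: fold axis h@6; visible region now rows[6,8) x cols[0,8) = 2x8
Op 3 fold_up: fold axis h@7; visible region now rows[6,7) x cols[0,8) = 1x8
Op 4 cut(0, 7): punch at orig (6,7); cuts so far [(6, 7)]; region rows[6,7) x cols[0,8) = 1x8
Op 5 cut(0, 5): punch at orig (6,5); cuts so far [(6, 5), (6, 7)]; region rows[6,7) x cols[0,8) = 1x8
Op 6 cut(0, 3): punch at orig (6,3); cuts so far [(6, 3), (6, 5), (6, 7)]; region rows[6,7) x cols[0,8) = 1x8
Unfold 1 (reflect across h@7): 6 holes -> [(6, 3), (6, 5), (6, 7), (7, 3), (7, 5), (7, 7)]
Unfold 2 (reflect across h@6): 12 holes -> [(4, 3), (4, 5), (4, 7), (5, 3), (5, 5), (5, 7), (6, 3), (6, 5), (6, 7), (7, 3), (7, 5), (7, 7)]
Unfold 3 (reflect across h@4): 24 holes -> [(0, 3), (0, 5), (0, 7), (1, 3), (1, 5), (1, 7), (2, 3), (2, 5), (2, 7), (3, 3), (3, 5), (3, 7), (4, 3), (4, 5), (4, 7), (5, 3), (5, 5), (5, 7), (6, 3), (6, 5), (6, 7), (7, 3), (7, 5), (7, 7)]

Answer: ...O.O.O
...O.O.O
...O.O.O
...O.O.O
...O.O.O
...O.O.O
...O.O.O
...O.O.O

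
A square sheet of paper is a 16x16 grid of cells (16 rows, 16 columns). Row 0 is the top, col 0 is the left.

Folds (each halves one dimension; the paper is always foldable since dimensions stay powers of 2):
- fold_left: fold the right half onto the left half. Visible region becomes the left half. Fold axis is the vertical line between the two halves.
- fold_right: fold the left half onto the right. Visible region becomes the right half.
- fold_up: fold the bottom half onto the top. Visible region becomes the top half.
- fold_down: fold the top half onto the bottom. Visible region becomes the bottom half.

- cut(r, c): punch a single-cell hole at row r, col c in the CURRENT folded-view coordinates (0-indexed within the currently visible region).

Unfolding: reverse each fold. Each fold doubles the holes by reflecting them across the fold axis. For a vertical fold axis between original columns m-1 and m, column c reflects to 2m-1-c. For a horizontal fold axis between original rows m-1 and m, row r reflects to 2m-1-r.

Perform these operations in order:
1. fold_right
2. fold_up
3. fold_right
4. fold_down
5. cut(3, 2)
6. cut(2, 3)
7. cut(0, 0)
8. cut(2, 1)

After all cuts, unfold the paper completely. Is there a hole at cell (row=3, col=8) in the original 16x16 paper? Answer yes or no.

Answer: no

Derivation:
Op 1 fold_right: fold axis v@8; visible region now rows[0,16) x cols[8,16) = 16x8
Op 2 fold_up: fold axis h@8; visible region now rows[0,8) x cols[8,16) = 8x8
Op 3 fold_right: fold axis v@12; visible region now rows[0,8) x cols[12,16) = 8x4
Op 4 fold_down: fold axis h@4; visible region now rows[4,8) x cols[12,16) = 4x4
Op 5 cut(3, 2): punch at orig (7,14); cuts so far [(7, 14)]; region rows[4,8) x cols[12,16) = 4x4
Op 6 cut(2, 3): punch at orig (6,15); cuts so far [(6, 15), (7, 14)]; region rows[4,8) x cols[12,16) = 4x4
Op 7 cut(0, 0): punch at orig (4,12); cuts so far [(4, 12), (6, 15), (7, 14)]; region rows[4,8) x cols[12,16) = 4x4
Op 8 cut(2, 1): punch at orig (6,13); cuts so far [(4, 12), (6, 13), (6, 15), (7, 14)]; region rows[4,8) x cols[12,16) = 4x4
Unfold 1 (reflect across h@4): 8 holes -> [(0, 14), (1, 13), (1, 15), (3, 12), (4, 12), (6, 13), (6, 15), (7, 14)]
Unfold 2 (reflect across v@12): 16 holes -> [(0, 9), (0, 14), (1, 8), (1, 10), (1, 13), (1, 15), (3, 11), (3, 12), (4, 11), (4, 12), (6, 8), (6, 10), (6, 13), (6, 15), (7, 9), (7, 14)]
Unfold 3 (reflect across h@8): 32 holes -> [(0, 9), (0, 14), (1, 8), (1, 10), (1, 13), (1, 15), (3, 11), (3, 12), (4, 11), (4, 12), (6, 8), (6, 10), (6, 13), (6, 15), (7, 9), (7, 14), (8, 9), (8, 14), (9, 8), (9, 10), (9, 13), (9, 15), (11, 11), (11, 12), (12, 11), (12, 12), (14, 8), (14, 10), (14, 13), (14, 15), (15, 9), (15, 14)]
Unfold 4 (reflect across v@8): 64 holes -> [(0, 1), (0, 6), (0, 9), (0, 14), (1, 0), (1, 2), (1, 5), (1, 7), (1, 8), (1, 10), (1, 13), (1, 15), (3, 3), (3, 4), (3, 11), (3, 12), (4, 3), (4, 4), (4, 11), (4, 12), (6, 0), (6, 2), (6, 5), (6, 7), (6, 8), (6, 10), (6, 13), (6, 15), (7, 1), (7, 6), (7, 9), (7, 14), (8, 1), (8, 6), (8, 9), (8, 14), (9, 0), (9, 2), (9, 5), (9, 7), (9, 8), (9, 10), (9, 13), (9, 15), (11, 3), (11, 4), (11, 11), (11, 12), (12, 3), (12, 4), (12, 11), (12, 12), (14, 0), (14, 2), (14, 5), (14, 7), (14, 8), (14, 10), (14, 13), (14, 15), (15, 1), (15, 6), (15, 9), (15, 14)]
Holes: [(0, 1), (0, 6), (0, 9), (0, 14), (1, 0), (1, 2), (1, 5), (1, 7), (1, 8), (1, 10), (1, 13), (1, 15), (3, 3), (3, 4), (3, 11), (3, 12), (4, 3), (4, 4), (4, 11), (4, 12), (6, 0), (6, 2), (6, 5), (6, 7), (6, 8), (6, 10), (6, 13), (6, 15), (7, 1), (7, 6), (7, 9), (7, 14), (8, 1), (8, 6), (8, 9), (8, 14), (9, 0), (9, 2), (9, 5), (9, 7), (9, 8), (9, 10), (9, 13), (9, 15), (11, 3), (11, 4), (11, 11), (11, 12), (12, 3), (12, 4), (12, 11), (12, 12), (14, 0), (14, 2), (14, 5), (14, 7), (14, 8), (14, 10), (14, 13), (14, 15), (15, 1), (15, 6), (15, 9), (15, 14)]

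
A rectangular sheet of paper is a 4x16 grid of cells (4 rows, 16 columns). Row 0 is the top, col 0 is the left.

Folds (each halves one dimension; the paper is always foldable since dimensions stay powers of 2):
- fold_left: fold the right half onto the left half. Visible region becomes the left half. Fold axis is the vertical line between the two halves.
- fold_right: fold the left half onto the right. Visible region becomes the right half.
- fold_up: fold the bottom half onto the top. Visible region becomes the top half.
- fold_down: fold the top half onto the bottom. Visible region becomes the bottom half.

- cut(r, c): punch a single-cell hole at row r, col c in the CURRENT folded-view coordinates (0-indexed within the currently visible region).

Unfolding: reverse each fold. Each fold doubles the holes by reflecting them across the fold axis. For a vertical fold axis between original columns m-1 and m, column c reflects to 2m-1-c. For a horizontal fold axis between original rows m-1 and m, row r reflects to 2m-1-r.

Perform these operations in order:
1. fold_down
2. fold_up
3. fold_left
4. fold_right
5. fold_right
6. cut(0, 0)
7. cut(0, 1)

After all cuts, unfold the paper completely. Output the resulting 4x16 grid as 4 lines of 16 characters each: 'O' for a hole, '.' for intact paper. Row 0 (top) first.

Op 1 fold_down: fold axis h@2; visible region now rows[2,4) x cols[0,16) = 2x16
Op 2 fold_up: fold axis h@3; visible region now rows[2,3) x cols[0,16) = 1x16
Op 3 fold_left: fold axis v@8; visible region now rows[2,3) x cols[0,8) = 1x8
Op 4 fold_right: fold axis v@4; visible region now rows[2,3) x cols[4,8) = 1x4
Op 5 fold_right: fold axis v@6; visible region now rows[2,3) x cols[6,8) = 1x2
Op 6 cut(0, 0): punch at orig (2,6); cuts so far [(2, 6)]; region rows[2,3) x cols[6,8) = 1x2
Op 7 cut(0, 1): punch at orig (2,7); cuts so far [(2, 6), (2, 7)]; region rows[2,3) x cols[6,8) = 1x2
Unfold 1 (reflect across v@6): 4 holes -> [(2, 4), (2, 5), (2, 6), (2, 7)]
Unfold 2 (reflect across v@4): 8 holes -> [(2, 0), (2, 1), (2, 2), (2, 3), (2, 4), (2, 5), (2, 6), (2, 7)]
Unfold 3 (reflect across v@8): 16 holes -> [(2, 0), (2, 1), (2, 2), (2, 3), (2, 4), (2, 5), (2, 6), (2, 7), (2, 8), (2, 9), (2, 10), (2, 11), (2, 12), (2, 13), (2, 14), (2, 15)]
Unfold 4 (reflect across h@3): 32 holes -> [(2, 0), (2, 1), (2, 2), (2, 3), (2, 4), (2, 5), (2, 6), (2, 7), (2, 8), (2, 9), (2, 10), (2, 11), (2, 12), (2, 13), (2, 14), (2, 15), (3, 0), (3, 1), (3, 2), (3, 3), (3, 4), (3, 5), (3, 6), (3, 7), (3, 8), (3, 9), (3, 10), (3, 11), (3, 12), (3, 13), (3, 14), (3, 15)]
Unfold 5 (reflect across h@2): 64 holes -> [(0, 0), (0, 1), (0, 2), (0, 3), (0, 4), (0, 5), (0, 6), (0, 7), (0, 8), (0, 9), (0, 10), (0, 11), (0, 12), (0, 13), (0, 14), (0, 15), (1, 0), (1, 1), (1, 2), (1, 3), (1, 4), (1, 5), (1, 6), (1, 7), (1, 8), (1, 9), (1, 10), (1, 11), (1, 12), (1, 13), (1, 14), (1, 15), (2, 0), (2, 1), (2, 2), (2, 3), (2, 4), (2, 5), (2, 6), (2, 7), (2, 8), (2, 9), (2, 10), (2, 11), (2, 12), (2, 13), (2, 14), (2, 15), (3, 0), (3, 1), (3, 2), (3, 3), (3, 4), (3, 5), (3, 6), (3, 7), (3, 8), (3, 9), (3, 10), (3, 11), (3, 12), (3, 13), (3, 14), (3, 15)]

Answer: OOOOOOOOOOOOOOOO
OOOOOOOOOOOOOOOO
OOOOOOOOOOOOOOOO
OOOOOOOOOOOOOOOO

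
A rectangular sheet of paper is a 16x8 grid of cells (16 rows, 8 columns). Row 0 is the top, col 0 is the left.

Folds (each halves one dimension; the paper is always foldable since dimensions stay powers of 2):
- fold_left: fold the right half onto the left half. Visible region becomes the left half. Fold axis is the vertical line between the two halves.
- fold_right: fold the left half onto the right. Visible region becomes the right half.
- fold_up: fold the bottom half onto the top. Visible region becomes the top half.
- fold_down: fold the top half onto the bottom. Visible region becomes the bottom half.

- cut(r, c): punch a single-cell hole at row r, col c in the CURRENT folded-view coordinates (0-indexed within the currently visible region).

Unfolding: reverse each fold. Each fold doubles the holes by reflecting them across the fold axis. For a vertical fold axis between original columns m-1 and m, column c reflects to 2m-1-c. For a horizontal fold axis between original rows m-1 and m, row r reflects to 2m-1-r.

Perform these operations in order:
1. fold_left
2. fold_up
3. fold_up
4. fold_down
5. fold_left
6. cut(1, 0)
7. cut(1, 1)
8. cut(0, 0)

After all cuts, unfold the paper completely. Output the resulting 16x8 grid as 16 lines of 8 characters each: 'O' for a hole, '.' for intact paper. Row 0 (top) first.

Answer: OOOOOOOO
O..OO..O
O..OO..O
OOOOOOOO
OOOOOOOO
O..OO..O
O..OO..O
OOOOOOOO
OOOOOOOO
O..OO..O
O..OO..O
OOOOOOOO
OOOOOOOO
O..OO..O
O..OO..O
OOOOOOOO

Derivation:
Op 1 fold_left: fold axis v@4; visible region now rows[0,16) x cols[0,4) = 16x4
Op 2 fold_up: fold axis h@8; visible region now rows[0,8) x cols[0,4) = 8x4
Op 3 fold_up: fold axis h@4; visible region now rows[0,4) x cols[0,4) = 4x4
Op 4 fold_down: fold axis h@2; visible region now rows[2,4) x cols[0,4) = 2x4
Op 5 fold_left: fold axis v@2; visible region now rows[2,4) x cols[0,2) = 2x2
Op 6 cut(1, 0): punch at orig (3,0); cuts so far [(3, 0)]; region rows[2,4) x cols[0,2) = 2x2
Op 7 cut(1, 1): punch at orig (3,1); cuts so far [(3, 0), (3, 1)]; region rows[2,4) x cols[0,2) = 2x2
Op 8 cut(0, 0): punch at orig (2,0); cuts so far [(2, 0), (3, 0), (3, 1)]; region rows[2,4) x cols[0,2) = 2x2
Unfold 1 (reflect across v@2): 6 holes -> [(2, 0), (2, 3), (3, 0), (3, 1), (3, 2), (3, 3)]
Unfold 2 (reflect across h@2): 12 holes -> [(0, 0), (0, 1), (0, 2), (0, 3), (1, 0), (1, 3), (2, 0), (2, 3), (3, 0), (3, 1), (3, 2), (3, 3)]
Unfold 3 (reflect across h@4): 24 holes -> [(0, 0), (0, 1), (0, 2), (0, 3), (1, 0), (1, 3), (2, 0), (2, 3), (3, 0), (3, 1), (3, 2), (3, 3), (4, 0), (4, 1), (4, 2), (4, 3), (5, 0), (5, 3), (6, 0), (6, 3), (7, 0), (7, 1), (7, 2), (7, 3)]
Unfold 4 (reflect across h@8): 48 holes -> [(0, 0), (0, 1), (0, 2), (0, 3), (1, 0), (1, 3), (2, 0), (2, 3), (3, 0), (3, 1), (3, 2), (3, 3), (4, 0), (4, 1), (4, 2), (4, 3), (5, 0), (5, 3), (6, 0), (6, 3), (7, 0), (7, 1), (7, 2), (7, 3), (8, 0), (8, 1), (8, 2), (8, 3), (9, 0), (9, 3), (10, 0), (10, 3), (11, 0), (11, 1), (11, 2), (11, 3), (12, 0), (12, 1), (12, 2), (12, 3), (13, 0), (13, 3), (14, 0), (14, 3), (15, 0), (15, 1), (15, 2), (15, 3)]
Unfold 5 (reflect across v@4): 96 holes -> [(0, 0), (0, 1), (0, 2), (0, 3), (0, 4), (0, 5), (0, 6), (0, 7), (1, 0), (1, 3), (1, 4), (1, 7), (2, 0), (2, 3), (2, 4), (2, 7), (3, 0), (3, 1), (3, 2), (3, 3), (3, 4), (3, 5), (3, 6), (3, 7), (4, 0), (4, 1), (4, 2), (4, 3), (4, 4), (4, 5), (4, 6), (4, 7), (5, 0), (5, 3), (5, 4), (5, 7), (6, 0), (6, 3), (6, 4), (6, 7), (7, 0), (7, 1), (7, 2), (7, 3), (7, 4), (7, 5), (7, 6), (7, 7), (8, 0), (8, 1), (8, 2), (8, 3), (8, 4), (8, 5), (8, 6), (8, 7), (9, 0), (9, 3), (9, 4), (9, 7), (10, 0), (10, 3), (10, 4), (10, 7), (11, 0), (11, 1), (11, 2), (11, 3), (11, 4), (11, 5), (11, 6), (11, 7), (12, 0), (12, 1), (12, 2), (12, 3), (12, 4), (12, 5), (12, 6), (12, 7), (13, 0), (13, 3), (13, 4), (13, 7), (14, 0), (14, 3), (14, 4), (14, 7), (15, 0), (15, 1), (15, 2), (15, 3), (15, 4), (15, 5), (15, 6), (15, 7)]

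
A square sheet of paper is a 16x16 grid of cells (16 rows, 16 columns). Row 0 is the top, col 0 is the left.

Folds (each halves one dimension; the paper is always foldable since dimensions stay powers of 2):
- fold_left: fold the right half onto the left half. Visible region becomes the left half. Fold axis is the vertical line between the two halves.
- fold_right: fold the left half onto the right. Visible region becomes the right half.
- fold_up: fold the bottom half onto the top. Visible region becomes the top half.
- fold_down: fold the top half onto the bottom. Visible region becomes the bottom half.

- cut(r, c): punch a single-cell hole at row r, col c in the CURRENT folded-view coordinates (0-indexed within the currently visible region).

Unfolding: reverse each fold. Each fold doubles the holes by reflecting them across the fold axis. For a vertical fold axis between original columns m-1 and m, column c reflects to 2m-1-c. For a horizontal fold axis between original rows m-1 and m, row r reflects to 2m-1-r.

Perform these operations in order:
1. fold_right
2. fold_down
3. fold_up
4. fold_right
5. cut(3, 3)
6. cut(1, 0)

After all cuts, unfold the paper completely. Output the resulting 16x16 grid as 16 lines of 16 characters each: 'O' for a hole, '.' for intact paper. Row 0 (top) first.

Op 1 fold_right: fold axis v@8; visible region now rows[0,16) x cols[8,16) = 16x8
Op 2 fold_down: fold axis h@8; visible region now rows[8,16) x cols[8,16) = 8x8
Op 3 fold_up: fold axis h@12; visible region now rows[8,12) x cols[8,16) = 4x8
Op 4 fold_right: fold axis v@12; visible region now rows[8,12) x cols[12,16) = 4x4
Op 5 cut(3, 3): punch at orig (11,15); cuts so far [(11, 15)]; region rows[8,12) x cols[12,16) = 4x4
Op 6 cut(1, 0): punch at orig (9,12); cuts so far [(9, 12), (11, 15)]; region rows[8,12) x cols[12,16) = 4x4
Unfold 1 (reflect across v@12): 4 holes -> [(9, 11), (9, 12), (11, 8), (11, 15)]
Unfold 2 (reflect across h@12): 8 holes -> [(9, 11), (9, 12), (11, 8), (11, 15), (12, 8), (12, 15), (14, 11), (14, 12)]
Unfold 3 (reflect across h@8): 16 holes -> [(1, 11), (1, 12), (3, 8), (3, 15), (4, 8), (4, 15), (6, 11), (6, 12), (9, 11), (9, 12), (11, 8), (11, 15), (12, 8), (12, 15), (14, 11), (14, 12)]
Unfold 4 (reflect across v@8): 32 holes -> [(1, 3), (1, 4), (1, 11), (1, 12), (3, 0), (3, 7), (3, 8), (3, 15), (4, 0), (4, 7), (4, 8), (4, 15), (6, 3), (6, 4), (6, 11), (6, 12), (9, 3), (9, 4), (9, 11), (9, 12), (11, 0), (11, 7), (11, 8), (11, 15), (12, 0), (12, 7), (12, 8), (12, 15), (14, 3), (14, 4), (14, 11), (14, 12)]

Answer: ................
...OO......OO...
................
O......OO......O
O......OO......O
................
...OO......OO...
................
................
...OO......OO...
................
O......OO......O
O......OO......O
................
...OO......OO...
................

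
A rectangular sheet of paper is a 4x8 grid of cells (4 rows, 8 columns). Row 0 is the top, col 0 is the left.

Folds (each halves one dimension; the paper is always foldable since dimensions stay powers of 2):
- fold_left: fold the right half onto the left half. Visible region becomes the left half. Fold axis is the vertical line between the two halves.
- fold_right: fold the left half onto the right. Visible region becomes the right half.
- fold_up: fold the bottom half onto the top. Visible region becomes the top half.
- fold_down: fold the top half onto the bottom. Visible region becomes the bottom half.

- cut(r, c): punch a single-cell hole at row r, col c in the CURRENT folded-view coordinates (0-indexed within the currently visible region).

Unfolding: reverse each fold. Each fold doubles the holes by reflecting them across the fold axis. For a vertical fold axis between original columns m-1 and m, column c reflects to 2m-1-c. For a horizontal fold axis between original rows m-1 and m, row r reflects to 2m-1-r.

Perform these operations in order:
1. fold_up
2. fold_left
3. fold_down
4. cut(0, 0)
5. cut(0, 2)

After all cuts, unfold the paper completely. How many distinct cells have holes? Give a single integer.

Op 1 fold_up: fold axis h@2; visible region now rows[0,2) x cols[0,8) = 2x8
Op 2 fold_left: fold axis v@4; visible region now rows[0,2) x cols[0,4) = 2x4
Op 3 fold_down: fold axis h@1; visible region now rows[1,2) x cols[0,4) = 1x4
Op 4 cut(0, 0): punch at orig (1,0); cuts so far [(1, 0)]; region rows[1,2) x cols[0,4) = 1x4
Op 5 cut(0, 2): punch at orig (1,2); cuts so far [(1, 0), (1, 2)]; region rows[1,2) x cols[0,4) = 1x4
Unfold 1 (reflect across h@1): 4 holes -> [(0, 0), (0, 2), (1, 0), (1, 2)]
Unfold 2 (reflect across v@4): 8 holes -> [(0, 0), (0, 2), (0, 5), (0, 7), (1, 0), (1, 2), (1, 5), (1, 7)]
Unfold 3 (reflect across h@2): 16 holes -> [(0, 0), (0, 2), (0, 5), (0, 7), (1, 0), (1, 2), (1, 5), (1, 7), (2, 0), (2, 2), (2, 5), (2, 7), (3, 0), (3, 2), (3, 5), (3, 7)]

Answer: 16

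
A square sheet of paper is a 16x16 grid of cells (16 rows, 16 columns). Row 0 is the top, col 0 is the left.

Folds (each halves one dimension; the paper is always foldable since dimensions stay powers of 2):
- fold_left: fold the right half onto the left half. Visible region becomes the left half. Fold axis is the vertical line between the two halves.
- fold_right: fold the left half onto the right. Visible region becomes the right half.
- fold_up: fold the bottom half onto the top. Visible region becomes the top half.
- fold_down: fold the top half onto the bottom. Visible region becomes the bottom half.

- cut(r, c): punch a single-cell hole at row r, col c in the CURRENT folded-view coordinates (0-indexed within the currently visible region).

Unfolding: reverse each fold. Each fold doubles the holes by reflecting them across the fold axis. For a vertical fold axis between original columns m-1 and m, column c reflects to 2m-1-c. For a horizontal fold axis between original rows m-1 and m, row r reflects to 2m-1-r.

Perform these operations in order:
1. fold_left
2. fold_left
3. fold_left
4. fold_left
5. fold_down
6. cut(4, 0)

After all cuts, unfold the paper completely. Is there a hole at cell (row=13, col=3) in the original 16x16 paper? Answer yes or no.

Op 1 fold_left: fold axis v@8; visible region now rows[0,16) x cols[0,8) = 16x8
Op 2 fold_left: fold axis v@4; visible region now rows[0,16) x cols[0,4) = 16x4
Op 3 fold_left: fold axis v@2; visible region now rows[0,16) x cols[0,2) = 16x2
Op 4 fold_left: fold axis v@1; visible region now rows[0,16) x cols[0,1) = 16x1
Op 5 fold_down: fold axis h@8; visible region now rows[8,16) x cols[0,1) = 8x1
Op 6 cut(4, 0): punch at orig (12,0); cuts so far [(12, 0)]; region rows[8,16) x cols[0,1) = 8x1
Unfold 1 (reflect across h@8): 2 holes -> [(3, 0), (12, 0)]
Unfold 2 (reflect across v@1): 4 holes -> [(3, 0), (3, 1), (12, 0), (12, 1)]
Unfold 3 (reflect across v@2): 8 holes -> [(3, 0), (3, 1), (3, 2), (3, 3), (12, 0), (12, 1), (12, 2), (12, 3)]
Unfold 4 (reflect across v@4): 16 holes -> [(3, 0), (3, 1), (3, 2), (3, 3), (3, 4), (3, 5), (3, 6), (3, 7), (12, 0), (12, 1), (12, 2), (12, 3), (12, 4), (12, 5), (12, 6), (12, 7)]
Unfold 5 (reflect across v@8): 32 holes -> [(3, 0), (3, 1), (3, 2), (3, 3), (3, 4), (3, 5), (3, 6), (3, 7), (3, 8), (3, 9), (3, 10), (3, 11), (3, 12), (3, 13), (3, 14), (3, 15), (12, 0), (12, 1), (12, 2), (12, 3), (12, 4), (12, 5), (12, 6), (12, 7), (12, 8), (12, 9), (12, 10), (12, 11), (12, 12), (12, 13), (12, 14), (12, 15)]
Holes: [(3, 0), (3, 1), (3, 2), (3, 3), (3, 4), (3, 5), (3, 6), (3, 7), (3, 8), (3, 9), (3, 10), (3, 11), (3, 12), (3, 13), (3, 14), (3, 15), (12, 0), (12, 1), (12, 2), (12, 3), (12, 4), (12, 5), (12, 6), (12, 7), (12, 8), (12, 9), (12, 10), (12, 11), (12, 12), (12, 13), (12, 14), (12, 15)]

Answer: no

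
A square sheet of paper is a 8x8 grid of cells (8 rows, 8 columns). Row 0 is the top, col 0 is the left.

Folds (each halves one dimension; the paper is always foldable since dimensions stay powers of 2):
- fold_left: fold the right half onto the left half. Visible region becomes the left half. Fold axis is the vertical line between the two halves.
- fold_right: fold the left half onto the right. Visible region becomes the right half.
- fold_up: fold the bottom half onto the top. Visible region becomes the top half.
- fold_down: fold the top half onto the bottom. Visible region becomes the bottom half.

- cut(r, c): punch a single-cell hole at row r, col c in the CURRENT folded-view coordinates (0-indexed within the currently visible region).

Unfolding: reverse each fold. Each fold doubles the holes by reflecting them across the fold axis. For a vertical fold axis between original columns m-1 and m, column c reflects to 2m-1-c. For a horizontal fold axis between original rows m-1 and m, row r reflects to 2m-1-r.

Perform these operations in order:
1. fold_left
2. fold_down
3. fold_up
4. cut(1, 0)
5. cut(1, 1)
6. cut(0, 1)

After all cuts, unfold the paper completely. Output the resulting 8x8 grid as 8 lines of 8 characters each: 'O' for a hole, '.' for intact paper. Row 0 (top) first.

Answer: .O....O.
OO....OO
OO....OO
.O....O.
.O....O.
OO....OO
OO....OO
.O....O.

Derivation:
Op 1 fold_left: fold axis v@4; visible region now rows[0,8) x cols[0,4) = 8x4
Op 2 fold_down: fold axis h@4; visible region now rows[4,8) x cols[0,4) = 4x4
Op 3 fold_up: fold axis h@6; visible region now rows[4,6) x cols[0,4) = 2x4
Op 4 cut(1, 0): punch at orig (5,0); cuts so far [(5, 0)]; region rows[4,6) x cols[0,4) = 2x4
Op 5 cut(1, 1): punch at orig (5,1); cuts so far [(5, 0), (5, 1)]; region rows[4,6) x cols[0,4) = 2x4
Op 6 cut(0, 1): punch at orig (4,1); cuts so far [(4, 1), (5, 0), (5, 1)]; region rows[4,6) x cols[0,4) = 2x4
Unfold 1 (reflect across h@6): 6 holes -> [(4, 1), (5, 0), (5, 1), (6, 0), (6, 1), (7, 1)]
Unfold 2 (reflect across h@4): 12 holes -> [(0, 1), (1, 0), (1, 1), (2, 0), (2, 1), (3, 1), (4, 1), (5, 0), (5, 1), (6, 0), (6, 1), (7, 1)]
Unfold 3 (reflect across v@4): 24 holes -> [(0, 1), (0, 6), (1, 0), (1, 1), (1, 6), (1, 7), (2, 0), (2, 1), (2, 6), (2, 7), (3, 1), (3, 6), (4, 1), (4, 6), (5, 0), (5, 1), (5, 6), (5, 7), (6, 0), (6, 1), (6, 6), (6, 7), (7, 1), (7, 6)]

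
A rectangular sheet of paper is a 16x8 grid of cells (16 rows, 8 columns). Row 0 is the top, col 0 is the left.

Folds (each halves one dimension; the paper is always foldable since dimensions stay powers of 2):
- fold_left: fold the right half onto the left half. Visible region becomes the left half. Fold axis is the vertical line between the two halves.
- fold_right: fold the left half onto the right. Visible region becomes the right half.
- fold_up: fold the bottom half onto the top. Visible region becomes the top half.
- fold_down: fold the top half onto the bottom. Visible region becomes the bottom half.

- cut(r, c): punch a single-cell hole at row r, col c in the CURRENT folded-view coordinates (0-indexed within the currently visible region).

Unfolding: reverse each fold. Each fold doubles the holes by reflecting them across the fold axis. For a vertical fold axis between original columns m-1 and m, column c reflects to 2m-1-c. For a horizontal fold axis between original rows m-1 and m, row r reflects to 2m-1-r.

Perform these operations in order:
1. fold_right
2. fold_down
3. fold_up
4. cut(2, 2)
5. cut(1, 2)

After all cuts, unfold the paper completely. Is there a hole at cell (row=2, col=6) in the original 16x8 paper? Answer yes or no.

Op 1 fold_right: fold axis v@4; visible region now rows[0,16) x cols[4,8) = 16x4
Op 2 fold_down: fold axis h@8; visible region now rows[8,16) x cols[4,8) = 8x4
Op 3 fold_up: fold axis h@12; visible region now rows[8,12) x cols[4,8) = 4x4
Op 4 cut(2, 2): punch at orig (10,6); cuts so far [(10, 6)]; region rows[8,12) x cols[4,8) = 4x4
Op 5 cut(1, 2): punch at orig (9,6); cuts so far [(9, 6), (10, 6)]; region rows[8,12) x cols[4,8) = 4x4
Unfold 1 (reflect across h@12): 4 holes -> [(9, 6), (10, 6), (13, 6), (14, 6)]
Unfold 2 (reflect across h@8): 8 holes -> [(1, 6), (2, 6), (5, 6), (6, 6), (9, 6), (10, 6), (13, 6), (14, 6)]
Unfold 3 (reflect across v@4): 16 holes -> [(1, 1), (1, 6), (2, 1), (2, 6), (5, 1), (5, 6), (6, 1), (6, 6), (9, 1), (9, 6), (10, 1), (10, 6), (13, 1), (13, 6), (14, 1), (14, 6)]
Holes: [(1, 1), (1, 6), (2, 1), (2, 6), (5, 1), (5, 6), (6, 1), (6, 6), (9, 1), (9, 6), (10, 1), (10, 6), (13, 1), (13, 6), (14, 1), (14, 6)]

Answer: yes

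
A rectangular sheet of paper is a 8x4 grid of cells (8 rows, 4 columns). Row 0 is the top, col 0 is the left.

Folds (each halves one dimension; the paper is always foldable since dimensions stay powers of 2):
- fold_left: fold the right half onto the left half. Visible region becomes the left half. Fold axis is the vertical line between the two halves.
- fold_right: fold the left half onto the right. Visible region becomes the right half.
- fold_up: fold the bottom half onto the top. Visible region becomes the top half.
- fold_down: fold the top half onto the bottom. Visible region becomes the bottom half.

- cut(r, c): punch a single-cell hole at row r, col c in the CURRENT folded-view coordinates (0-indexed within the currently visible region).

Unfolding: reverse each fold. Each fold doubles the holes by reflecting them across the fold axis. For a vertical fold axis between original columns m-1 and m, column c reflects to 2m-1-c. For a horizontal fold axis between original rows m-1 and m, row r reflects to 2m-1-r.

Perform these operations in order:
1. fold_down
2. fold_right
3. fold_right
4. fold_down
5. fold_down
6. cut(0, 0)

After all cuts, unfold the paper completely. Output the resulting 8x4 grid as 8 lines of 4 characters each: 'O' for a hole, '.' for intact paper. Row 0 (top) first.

Op 1 fold_down: fold axis h@4; visible region now rows[4,8) x cols[0,4) = 4x4
Op 2 fold_right: fold axis v@2; visible region now rows[4,8) x cols[2,4) = 4x2
Op 3 fold_right: fold axis v@3; visible region now rows[4,8) x cols[3,4) = 4x1
Op 4 fold_down: fold axis h@6; visible region now rows[6,8) x cols[3,4) = 2x1
Op 5 fold_down: fold axis h@7; visible region now rows[7,8) x cols[3,4) = 1x1
Op 6 cut(0, 0): punch at orig (7,3); cuts so far [(7, 3)]; region rows[7,8) x cols[3,4) = 1x1
Unfold 1 (reflect across h@7): 2 holes -> [(6, 3), (7, 3)]
Unfold 2 (reflect across h@6): 4 holes -> [(4, 3), (5, 3), (6, 3), (7, 3)]
Unfold 3 (reflect across v@3): 8 holes -> [(4, 2), (4, 3), (5, 2), (5, 3), (6, 2), (6, 3), (7, 2), (7, 3)]
Unfold 4 (reflect across v@2): 16 holes -> [(4, 0), (4, 1), (4, 2), (4, 3), (5, 0), (5, 1), (5, 2), (5, 3), (6, 0), (6, 1), (6, 2), (6, 3), (7, 0), (7, 1), (7, 2), (7, 3)]
Unfold 5 (reflect across h@4): 32 holes -> [(0, 0), (0, 1), (0, 2), (0, 3), (1, 0), (1, 1), (1, 2), (1, 3), (2, 0), (2, 1), (2, 2), (2, 3), (3, 0), (3, 1), (3, 2), (3, 3), (4, 0), (4, 1), (4, 2), (4, 3), (5, 0), (5, 1), (5, 2), (5, 3), (6, 0), (6, 1), (6, 2), (6, 3), (7, 0), (7, 1), (7, 2), (7, 3)]

Answer: OOOO
OOOO
OOOO
OOOO
OOOO
OOOO
OOOO
OOOO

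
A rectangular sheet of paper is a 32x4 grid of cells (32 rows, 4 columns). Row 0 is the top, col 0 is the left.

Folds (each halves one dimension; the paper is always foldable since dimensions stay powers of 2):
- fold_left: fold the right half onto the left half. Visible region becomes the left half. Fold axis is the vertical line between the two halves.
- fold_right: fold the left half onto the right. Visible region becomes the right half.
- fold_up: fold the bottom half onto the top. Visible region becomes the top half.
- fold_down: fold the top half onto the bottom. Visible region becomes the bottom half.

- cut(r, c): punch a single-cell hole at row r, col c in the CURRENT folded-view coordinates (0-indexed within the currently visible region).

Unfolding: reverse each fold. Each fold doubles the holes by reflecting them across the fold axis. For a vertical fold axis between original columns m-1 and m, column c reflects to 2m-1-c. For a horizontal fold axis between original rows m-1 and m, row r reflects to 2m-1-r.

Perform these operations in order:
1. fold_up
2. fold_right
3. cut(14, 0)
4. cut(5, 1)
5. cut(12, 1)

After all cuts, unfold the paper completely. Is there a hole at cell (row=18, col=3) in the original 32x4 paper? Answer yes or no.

Answer: no

Derivation:
Op 1 fold_up: fold axis h@16; visible region now rows[0,16) x cols[0,4) = 16x4
Op 2 fold_right: fold axis v@2; visible region now rows[0,16) x cols[2,4) = 16x2
Op 3 cut(14, 0): punch at orig (14,2); cuts so far [(14, 2)]; region rows[0,16) x cols[2,4) = 16x2
Op 4 cut(5, 1): punch at orig (5,3); cuts so far [(5, 3), (14, 2)]; region rows[0,16) x cols[2,4) = 16x2
Op 5 cut(12, 1): punch at orig (12,3); cuts so far [(5, 3), (12, 3), (14, 2)]; region rows[0,16) x cols[2,4) = 16x2
Unfold 1 (reflect across v@2): 6 holes -> [(5, 0), (5, 3), (12, 0), (12, 3), (14, 1), (14, 2)]
Unfold 2 (reflect across h@16): 12 holes -> [(5, 0), (5, 3), (12, 0), (12, 3), (14, 1), (14, 2), (17, 1), (17, 2), (19, 0), (19, 3), (26, 0), (26, 3)]
Holes: [(5, 0), (5, 3), (12, 0), (12, 3), (14, 1), (14, 2), (17, 1), (17, 2), (19, 0), (19, 3), (26, 0), (26, 3)]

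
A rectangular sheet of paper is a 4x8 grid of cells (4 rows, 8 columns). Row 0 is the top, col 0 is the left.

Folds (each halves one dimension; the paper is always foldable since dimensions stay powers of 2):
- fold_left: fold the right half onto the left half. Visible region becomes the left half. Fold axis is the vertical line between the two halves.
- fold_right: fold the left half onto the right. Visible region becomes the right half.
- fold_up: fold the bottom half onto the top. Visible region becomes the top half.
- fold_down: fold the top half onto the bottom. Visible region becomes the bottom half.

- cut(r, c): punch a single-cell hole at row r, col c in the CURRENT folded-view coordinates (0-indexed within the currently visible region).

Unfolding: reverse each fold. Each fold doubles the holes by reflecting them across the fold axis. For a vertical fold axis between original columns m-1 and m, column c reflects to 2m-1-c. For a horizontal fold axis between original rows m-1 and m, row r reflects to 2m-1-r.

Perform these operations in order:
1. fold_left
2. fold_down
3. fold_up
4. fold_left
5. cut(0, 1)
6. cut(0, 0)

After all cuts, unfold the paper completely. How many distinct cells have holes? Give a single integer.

Op 1 fold_left: fold axis v@4; visible region now rows[0,4) x cols[0,4) = 4x4
Op 2 fold_down: fold axis h@2; visible region now rows[2,4) x cols[0,4) = 2x4
Op 3 fold_up: fold axis h@3; visible region now rows[2,3) x cols[0,4) = 1x4
Op 4 fold_left: fold axis v@2; visible region now rows[2,3) x cols[0,2) = 1x2
Op 5 cut(0, 1): punch at orig (2,1); cuts so far [(2, 1)]; region rows[2,3) x cols[0,2) = 1x2
Op 6 cut(0, 0): punch at orig (2,0); cuts so far [(2, 0), (2, 1)]; region rows[2,3) x cols[0,2) = 1x2
Unfold 1 (reflect across v@2): 4 holes -> [(2, 0), (2, 1), (2, 2), (2, 3)]
Unfold 2 (reflect across h@3): 8 holes -> [(2, 0), (2, 1), (2, 2), (2, 3), (3, 0), (3, 1), (3, 2), (3, 3)]
Unfold 3 (reflect across h@2): 16 holes -> [(0, 0), (0, 1), (0, 2), (0, 3), (1, 0), (1, 1), (1, 2), (1, 3), (2, 0), (2, 1), (2, 2), (2, 3), (3, 0), (3, 1), (3, 2), (3, 3)]
Unfold 4 (reflect across v@4): 32 holes -> [(0, 0), (0, 1), (0, 2), (0, 3), (0, 4), (0, 5), (0, 6), (0, 7), (1, 0), (1, 1), (1, 2), (1, 3), (1, 4), (1, 5), (1, 6), (1, 7), (2, 0), (2, 1), (2, 2), (2, 3), (2, 4), (2, 5), (2, 6), (2, 7), (3, 0), (3, 1), (3, 2), (3, 3), (3, 4), (3, 5), (3, 6), (3, 7)]

Answer: 32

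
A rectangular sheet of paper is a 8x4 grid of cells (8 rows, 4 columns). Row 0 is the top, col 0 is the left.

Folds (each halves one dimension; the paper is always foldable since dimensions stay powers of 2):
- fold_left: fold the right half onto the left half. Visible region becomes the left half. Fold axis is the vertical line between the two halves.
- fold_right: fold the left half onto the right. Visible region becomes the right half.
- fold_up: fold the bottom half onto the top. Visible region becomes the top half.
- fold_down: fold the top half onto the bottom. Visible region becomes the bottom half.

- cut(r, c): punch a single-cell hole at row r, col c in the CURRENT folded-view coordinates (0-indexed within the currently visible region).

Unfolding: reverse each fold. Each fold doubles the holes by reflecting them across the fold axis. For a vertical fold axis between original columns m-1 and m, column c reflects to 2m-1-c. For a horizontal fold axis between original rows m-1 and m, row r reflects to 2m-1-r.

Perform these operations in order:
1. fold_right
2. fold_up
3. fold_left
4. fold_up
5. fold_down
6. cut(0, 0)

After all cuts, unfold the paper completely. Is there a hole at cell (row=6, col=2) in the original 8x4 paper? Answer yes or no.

Answer: yes

Derivation:
Op 1 fold_right: fold axis v@2; visible region now rows[0,8) x cols[2,4) = 8x2
Op 2 fold_up: fold axis h@4; visible region now rows[0,4) x cols[2,4) = 4x2
Op 3 fold_left: fold axis v@3; visible region now rows[0,4) x cols[2,3) = 4x1
Op 4 fold_up: fold axis h@2; visible region now rows[0,2) x cols[2,3) = 2x1
Op 5 fold_down: fold axis h@1; visible region now rows[1,2) x cols[2,3) = 1x1
Op 6 cut(0, 0): punch at orig (1,2); cuts so far [(1, 2)]; region rows[1,2) x cols[2,3) = 1x1
Unfold 1 (reflect across h@1): 2 holes -> [(0, 2), (1, 2)]
Unfold 2 (reflect across h@2): 4 holes -> [(0, 2), (1, 2), (2, 2), (3, 2)]
Unfold 3 (reflect across v@3): 8 holes -> [(0, 2), (0, 3), (1, 2), (1, 3), (2, 2), (2, 3), (3, 2), (3, 3)]
Unfold 4 (reflect across h@4): 16 holes -> [(0, 2), (0, 3), (1, 2), (1, 3), (2, 2), (2, 3), (3, 2), (3, 3), (4, 2), (4, 3), (5, 2), (5, 3), (6, 2), (6, 3), (7, 2), (7, 3)]
Unfold 5 (reflect across v@2): 32 holes -> [(0, 0), (0, 1), (0, 2), (0, 3), (1, 0), (1, 1), (1, 2), (1, 3), (2, 0), (2, 1), (2, 2), (2, 3), (3, 0), (3, 1), (3, 2), (3, 3), (4, 0), (4, 1), (4, 2), (4, 3), (5, 0), (5, 1), (5, 2), (5, 3), (6, 0), (6, 1), (6, 2), (6, 3), (7, 0), (7, 1), (7, 2), (7, 3)]
Holes: [(0, 0), (0, 1), (0, 2), (0, 3), (1, 0), (1, 1), (1, 2), (1, 3), (2, 0), (2, 1), (2, 2), (2, 3), (3, 0), (3, 1), (3, 2), (3, 3), (4, 0), (4, 1), (4, 2), (4, 3), (5, 0), (5, 1), (5, 2), (5, 3), (6, 0), (6, 1), (6, 2), (6, 3), (7, 0), (7, 1), (7, 2), (7, 3)]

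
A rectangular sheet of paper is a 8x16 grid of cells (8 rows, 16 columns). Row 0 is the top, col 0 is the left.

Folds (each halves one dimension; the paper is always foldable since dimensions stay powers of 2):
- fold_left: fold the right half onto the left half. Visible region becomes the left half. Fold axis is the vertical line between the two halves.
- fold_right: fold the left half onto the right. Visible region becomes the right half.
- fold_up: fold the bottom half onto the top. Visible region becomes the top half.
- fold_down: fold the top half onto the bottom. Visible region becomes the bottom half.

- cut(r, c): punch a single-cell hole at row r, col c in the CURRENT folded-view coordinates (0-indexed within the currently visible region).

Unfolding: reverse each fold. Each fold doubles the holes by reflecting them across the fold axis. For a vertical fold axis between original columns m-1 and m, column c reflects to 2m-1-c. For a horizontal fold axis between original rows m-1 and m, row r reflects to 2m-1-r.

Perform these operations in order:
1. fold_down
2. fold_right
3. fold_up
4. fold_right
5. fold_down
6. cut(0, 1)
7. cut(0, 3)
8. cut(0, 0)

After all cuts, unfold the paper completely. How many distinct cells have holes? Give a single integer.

Op 1 fold_down: fold axis h@4; visible region now rows[4,8) x cols[0,16) = 4x16
Op 2 fold_right: fold axis v@8; visible region now rows[4,8) x cols[8,16) = 4x8
Op 3 fold_up: fold axis h@6; visible region now rows[4,6) x cols[8,16) = 2x8
Op 4 fold_right: fold axis v@12; visible region now rows[4,6) x cols[12,16) = 2x4
Op 5 fold_down: fold axis h@5; visible region now rows[5,6) x cols[12,16) = 1x4
Op 6 cut(0, 1): punch at orig (5,13); cuts so far [(5, 13)]; region rows[5,6) x cols[12,16) = 1x4
Op 7 cut(0, 3): punch at orig (5,15); cuts so far [(5, 13), (5, 15)]; region rows[5,6) x cols[12,16) = 1x4
Op 8 cut(0, 0): punch at orig (5,12); cuts so far [(5, 12), (5, 13), (5, 15)]; region rows[5,6) x cols[12,16) = 1x4
Unfold 1 (reflect across h@5): 6 holes -> [(4, 12), (4, 13), (4, 15), (5, 12), (5, 13), (5, 15)]
Unfold 2 (reflect across v@12): 12 holes -> [(4, 8), (4, 10), (4, 11), (4, 12), (4, 13), (4, 15), (5, 8), (5, 10), (5, 11), (5, 12), (5, 13), (5, 15)]
Unfold 3 (reflect across h@6): 24 holes -> [(4, 8), (4, 10), (4, 11), (4, 12), (4, 13), (4, 15), (5, 8), (5, 10), (5, 11), (5, 12), (5, 13), (5, 15), (6, 8), (6, 10), (6, 11), (6, 12), (6, 13), (6, 15), (7, 8), (7, 10), (7, 11), (7, 12), (7, 13), (7, 15)]
Unfold 4 (reflect across v@8): 48 holes -> [(4, 0), (4, 2), (4, 3), (4, 4), (4, 5), (4, 7), (4, 8), (4, 10), (4, 11), (4, 12), (4, 13), (4, 15), (5, 0), (5, 2), (5, 3), (5, 4), (5, 5), (5, 7), (5, 8), (5, 10), (5, 11), (5, 12), (5, 13), (5, 15), (6, 0), (6, 2), (6, 3), (6, 4), (6, 5), (6, 7), (6, 8), (6, 10), (6, 11), (6, 12), (6, 13), (6, 15), (7, 0), (7, 2), (7, 3), (7, 4), (7, 5), (7, 7), (7, 8), (7, 10), (7, 11), (7, 12), (7, 13), (7, 15)]
Unfold 5 (reflect across h@4): 96 holes -> [(0, 0), (0, 2), (0, 3), (0, 4), (0, 5), (0, 7), (0, 8), (0, 10), (0, 11), (0, 12), (0, 13), (0, 15), (1, 0), (1, 2), (1, 3), (1, 4), (1, 5), (1, 7), (1, 8), (1, 10), (1, 11), (1, 12), (1, 13), (1, 15), (2, 0), (2, 2), (2, 3), (2, 4), (2, 5), (2, 7), (2, 8), (2, 10), (2, 11), (2, 12), (2, 13), (2, 15), (3, 0), (3, 2), (3, 3), (3, 4), (3, 5), (3, 7), (3, 8), (3, 10), (3, 11), (3, 12), (3, 13), (3, 15), (4, 0), (4, 2), (4, 3), (4, 4), (4, 5), (4, 7), (4, 8), (4, 10), (4, 11), (4, 12), (4, 13), (4, 15), (5, 0), (5, 2), (5, 3), (5, 4), (5, 5), (5, 7), (5, 8), (5, 10), (5, 11), (5, 12), (5, 13), (5, 15), (6, 0), (6, 2), (6, 3), (6, 4), (6, 5), (6, 7), (6, 8), (6, 10), (6, 11), (6, 12), (6, 13), (6, 15), (7, 0), (7, 2), (7, 3), (7, 4), (7, 5), (7, 7), (7, 8), (7, 10), (7, 11), (7, 12), (7, 13), (7, 15)]

Answer: 96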